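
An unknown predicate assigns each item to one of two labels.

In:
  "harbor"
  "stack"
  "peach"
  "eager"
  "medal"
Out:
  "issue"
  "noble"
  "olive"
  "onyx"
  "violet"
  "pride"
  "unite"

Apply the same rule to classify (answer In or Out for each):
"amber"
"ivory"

In, Out

The rule appears to be: contains 'a'.
"amber" — has 'a', hence In.
"ivory" — no 'a', hence Out.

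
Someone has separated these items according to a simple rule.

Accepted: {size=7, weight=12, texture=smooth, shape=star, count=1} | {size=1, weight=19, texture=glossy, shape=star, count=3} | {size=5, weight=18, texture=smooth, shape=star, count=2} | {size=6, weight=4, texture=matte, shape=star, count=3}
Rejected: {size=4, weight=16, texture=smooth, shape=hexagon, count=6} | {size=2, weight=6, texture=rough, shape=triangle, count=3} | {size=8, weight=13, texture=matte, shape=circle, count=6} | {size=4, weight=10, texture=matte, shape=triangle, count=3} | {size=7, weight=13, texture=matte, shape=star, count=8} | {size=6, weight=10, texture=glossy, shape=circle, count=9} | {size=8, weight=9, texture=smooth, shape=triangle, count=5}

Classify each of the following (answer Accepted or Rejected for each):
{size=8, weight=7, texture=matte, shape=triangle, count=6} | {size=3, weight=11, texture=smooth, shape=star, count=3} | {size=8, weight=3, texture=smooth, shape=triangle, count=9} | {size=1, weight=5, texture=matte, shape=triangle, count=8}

The common property of the 'Accepted' items is: shape is star AND count ≤ 3. No 'Rejected' item has it.
{size=8, weight=7, texture=matte, shape=triangle, count=6} — shape is triangle, count = 6, hence Rejected. {size=3, weight=11, texture=smooth, shape=star, count=3} — shape is star, count = 3, hence Accepted. {size=8, weight=3, texture=smooth, shape=triangle, count=9} — shape is triangle, count = 9, hence Rejected. {size=1, weight=5, texture=matte, shape=triangle, count=8} — shape is triangle, count = 8, hence Rejected.

Rejected, Accepted, Rejected, Rejected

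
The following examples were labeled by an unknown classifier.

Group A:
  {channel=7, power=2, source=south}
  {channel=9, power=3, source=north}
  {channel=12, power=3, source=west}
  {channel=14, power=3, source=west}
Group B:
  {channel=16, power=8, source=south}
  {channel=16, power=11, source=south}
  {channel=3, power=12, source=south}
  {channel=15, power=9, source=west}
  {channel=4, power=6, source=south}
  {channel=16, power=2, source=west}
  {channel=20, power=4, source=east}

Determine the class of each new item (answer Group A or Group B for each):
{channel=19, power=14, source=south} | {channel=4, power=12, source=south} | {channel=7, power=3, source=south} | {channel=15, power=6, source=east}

Group B, Group B, Group A, Group B

One predicate separates the groups cleanly: power ≤ 3 AND channel ≤ 14.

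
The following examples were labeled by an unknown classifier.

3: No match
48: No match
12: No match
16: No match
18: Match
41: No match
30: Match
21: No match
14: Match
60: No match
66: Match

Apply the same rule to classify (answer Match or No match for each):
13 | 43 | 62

No match, No match, Match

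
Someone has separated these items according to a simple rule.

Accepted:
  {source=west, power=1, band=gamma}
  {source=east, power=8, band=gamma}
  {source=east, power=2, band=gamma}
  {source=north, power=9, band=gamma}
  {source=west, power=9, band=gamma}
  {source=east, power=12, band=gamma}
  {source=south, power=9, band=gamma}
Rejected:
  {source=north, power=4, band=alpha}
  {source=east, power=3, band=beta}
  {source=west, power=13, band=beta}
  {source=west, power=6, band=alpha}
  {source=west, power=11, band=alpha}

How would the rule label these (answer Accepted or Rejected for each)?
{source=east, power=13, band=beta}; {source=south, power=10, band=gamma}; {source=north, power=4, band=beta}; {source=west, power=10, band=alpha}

Rejected, Accepted, Rejected, Rejected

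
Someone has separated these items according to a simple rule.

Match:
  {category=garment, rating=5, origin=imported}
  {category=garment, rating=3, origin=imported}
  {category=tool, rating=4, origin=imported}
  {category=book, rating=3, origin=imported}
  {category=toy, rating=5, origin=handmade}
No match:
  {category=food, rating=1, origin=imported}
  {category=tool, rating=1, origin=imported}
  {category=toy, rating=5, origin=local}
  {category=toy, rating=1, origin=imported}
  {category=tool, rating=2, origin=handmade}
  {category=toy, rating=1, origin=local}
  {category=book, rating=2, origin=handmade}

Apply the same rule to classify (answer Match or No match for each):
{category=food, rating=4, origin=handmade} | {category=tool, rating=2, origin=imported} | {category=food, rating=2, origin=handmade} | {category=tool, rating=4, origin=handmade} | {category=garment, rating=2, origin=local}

Match, No match, No match, Match, No match

The rule appears to be: origin is not local AND rating ≥ 3.
{category=food, rating=4, origin=handmade}: origin is handmade, rating = 4, passes → Match.
{category=tool, rating=2, origin=imported}: origin is imported, rating = 2, fails the rule → No match.
{category=food, rating=2, origin=handmade}: origin is handmade, rating = 2, fails the rule → No match.
{category=tool, rating=4, origin=handmade}: origin is handmade, rating = 4, passes → Match.
{category=garment, rating=2, origin=local}: origin is local, rating = 2, fails the rule → No match.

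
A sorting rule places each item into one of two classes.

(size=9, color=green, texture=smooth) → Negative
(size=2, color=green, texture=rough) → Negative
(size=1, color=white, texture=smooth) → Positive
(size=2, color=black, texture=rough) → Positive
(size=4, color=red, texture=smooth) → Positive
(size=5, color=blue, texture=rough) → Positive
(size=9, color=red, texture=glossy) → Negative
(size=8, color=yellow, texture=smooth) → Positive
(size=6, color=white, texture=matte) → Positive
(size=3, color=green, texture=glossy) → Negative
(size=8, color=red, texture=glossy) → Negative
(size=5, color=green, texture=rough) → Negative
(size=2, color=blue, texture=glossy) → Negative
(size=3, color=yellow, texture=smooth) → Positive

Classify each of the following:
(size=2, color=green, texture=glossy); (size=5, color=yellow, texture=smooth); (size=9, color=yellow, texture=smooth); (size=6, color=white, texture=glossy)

The distinguishing property — texture is not glossy AND color is not green — holds for all the 'Positive' cases and none of the 'Negative' cases.

Negative, Positive, Positive, Negative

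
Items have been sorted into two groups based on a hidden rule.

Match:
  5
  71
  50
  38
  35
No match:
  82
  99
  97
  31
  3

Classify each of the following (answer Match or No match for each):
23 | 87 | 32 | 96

Match, No match, Match, No match

Looking at the examples, the only property every 'Match' case has and every 'No match' case lacks is: ≡ 2 (mod 3).
23 — 23 mod 3 = 2, hence Match.
87 — 87 mod 3 = 0, hence No match.
32 — 32 mod 3 = 2, hence Match.
96 — 96 mod 3 = 0, hence No match.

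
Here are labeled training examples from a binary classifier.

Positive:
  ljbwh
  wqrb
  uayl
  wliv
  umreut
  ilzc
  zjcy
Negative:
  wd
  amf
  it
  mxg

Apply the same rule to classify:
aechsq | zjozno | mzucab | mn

Positive, Positive, Positive, Negative

'Positive' ⟺ length ≥ 4.
aechsq: Positive (length 6). zjozno: Positive (length 6). mzucab: Positive (length 6). mn: Negative (length 2).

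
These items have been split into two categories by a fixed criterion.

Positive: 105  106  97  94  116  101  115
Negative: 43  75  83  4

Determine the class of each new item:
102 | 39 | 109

Positive, Negative, Positive

The classifier is using: at least 94.
102: Positive (102 ≥ 94).
39: Negative (39 < 94).
109: Positive (109 ≥ 94).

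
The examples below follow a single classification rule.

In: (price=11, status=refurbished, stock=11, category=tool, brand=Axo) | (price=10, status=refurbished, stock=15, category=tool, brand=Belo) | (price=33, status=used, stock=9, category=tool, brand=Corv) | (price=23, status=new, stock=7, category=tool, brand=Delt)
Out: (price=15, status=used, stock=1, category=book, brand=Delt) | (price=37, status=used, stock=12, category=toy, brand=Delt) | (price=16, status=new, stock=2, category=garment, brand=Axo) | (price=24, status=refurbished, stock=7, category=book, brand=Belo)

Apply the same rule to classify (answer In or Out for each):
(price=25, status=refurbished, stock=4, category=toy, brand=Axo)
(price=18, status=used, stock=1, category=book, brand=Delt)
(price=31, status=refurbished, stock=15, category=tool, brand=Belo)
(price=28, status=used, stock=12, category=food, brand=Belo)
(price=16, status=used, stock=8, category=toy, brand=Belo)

Out, Out, In, Out, Out

A rule that fits every label: category is tool — true of each 'In' example, false of each 'Out' one.
(price=25, status=refurbished, stock=4, category=toy, brand=Axo): category is toy, fails the rule → Out.
(price=18, status=used, stock=1, category=book, brand=Delt): category is book, fails the rule → Out.
(price=31, status=refurbished, stock=15, category=tool, brand=Belo): category is tool, qualifies → In.
(price=28, status=used, stock=12, category=food, brand=Belo): category is food, fails the rule → Out.
(price=16, status=used, stock=8, category=toy, brand=Belo): category is toy, fails the rule → Out.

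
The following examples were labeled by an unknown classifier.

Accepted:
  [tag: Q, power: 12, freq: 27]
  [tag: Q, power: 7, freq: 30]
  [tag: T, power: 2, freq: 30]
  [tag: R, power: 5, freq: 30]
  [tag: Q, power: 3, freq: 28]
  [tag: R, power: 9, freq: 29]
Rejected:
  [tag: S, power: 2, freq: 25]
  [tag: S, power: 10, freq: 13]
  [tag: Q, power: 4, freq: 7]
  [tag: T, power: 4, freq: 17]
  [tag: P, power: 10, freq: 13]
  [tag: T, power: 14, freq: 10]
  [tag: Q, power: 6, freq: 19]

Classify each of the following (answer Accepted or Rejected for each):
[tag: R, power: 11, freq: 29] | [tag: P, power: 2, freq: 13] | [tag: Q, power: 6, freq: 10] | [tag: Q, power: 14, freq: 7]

Accepted, Rejected, Rejected, Rejected

A rule that fits every label: freq ≥ 27 — true of each 'Accepted' example, false of each 'Rejected' one.
[tag: R, power: 11, freq: 29]: Accepted (freq = 29).
[tag: P, power: 2, freq: 13]: Rejected (freq = 13).
[tag: Q, power: 6, freq: 10]: Rejected (freq = 10).
[tag: Q, power: 14, freq: 7]: Rejected (freq = 7).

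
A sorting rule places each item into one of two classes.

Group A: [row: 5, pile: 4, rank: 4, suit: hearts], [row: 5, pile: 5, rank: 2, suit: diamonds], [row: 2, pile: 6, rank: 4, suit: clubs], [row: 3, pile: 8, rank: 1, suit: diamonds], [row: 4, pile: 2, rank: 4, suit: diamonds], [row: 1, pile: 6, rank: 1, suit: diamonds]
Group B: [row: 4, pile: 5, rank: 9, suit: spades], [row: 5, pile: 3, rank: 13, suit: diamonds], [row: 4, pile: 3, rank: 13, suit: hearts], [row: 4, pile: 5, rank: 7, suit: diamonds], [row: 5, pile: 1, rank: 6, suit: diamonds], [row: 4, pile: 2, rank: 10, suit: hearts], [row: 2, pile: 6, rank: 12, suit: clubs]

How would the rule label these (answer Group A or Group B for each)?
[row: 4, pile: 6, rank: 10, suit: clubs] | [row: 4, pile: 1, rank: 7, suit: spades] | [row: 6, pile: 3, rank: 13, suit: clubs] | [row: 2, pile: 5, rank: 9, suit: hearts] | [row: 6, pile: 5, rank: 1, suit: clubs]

The pattern is that an item is 'Group A' exactly when: rank ≤ 4.
[row: 4, pile: 6, rank: 10, suit: clubs] → rank = 10 → Group B. [row: 4, pile: 1, rank: 7, suit: spades] → rank = 7 → Group B. [row: 6, pile: 3, rank: 13, suit: clubs] → rank = 13 → Group B. [row: 2, pile: 5, rank: 9, suit: hearts] → rank = 9 → Group B. [row: 6, pile: 5, rank: 1, suit: clubs] → rank = 1 → Group A.

Group B, Group B, Group B, Group B, Group A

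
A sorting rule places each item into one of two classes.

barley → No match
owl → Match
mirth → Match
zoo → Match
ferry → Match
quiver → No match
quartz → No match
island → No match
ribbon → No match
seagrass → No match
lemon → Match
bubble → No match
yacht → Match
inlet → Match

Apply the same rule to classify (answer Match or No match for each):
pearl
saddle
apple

Match, No match, Match

All 'Match' examples share one property — odd length — and every 'No match' example lacks it.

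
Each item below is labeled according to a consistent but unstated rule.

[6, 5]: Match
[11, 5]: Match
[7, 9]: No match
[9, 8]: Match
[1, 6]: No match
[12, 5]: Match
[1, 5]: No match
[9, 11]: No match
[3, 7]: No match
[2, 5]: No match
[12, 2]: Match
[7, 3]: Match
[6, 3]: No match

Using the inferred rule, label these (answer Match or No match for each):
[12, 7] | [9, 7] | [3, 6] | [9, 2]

Match, Match, No match, Match

The common property of the 'Match' items is: first > second AND sum ≥ 10. No 'No match' item has it.
[12, 7] → 12 > 7, 12+7 = 19 → Match.
[9, 7] → 9 > 7, 9+7 = 16 → Match.
[3, 6] → 3 < 6, 3+6 = 9 → No match.
[9, 2] → 9 > 2, 9+2 = 11 → Match.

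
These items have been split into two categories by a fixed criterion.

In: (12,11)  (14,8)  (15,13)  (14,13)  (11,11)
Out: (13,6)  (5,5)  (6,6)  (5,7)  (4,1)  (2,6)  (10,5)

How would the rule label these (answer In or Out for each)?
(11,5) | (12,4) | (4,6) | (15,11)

Out, Out, Out, In

All 'In' examples share one property — sum ≥ 22 — and every 'Out' example lacks it.
(11,5) — 11+5 = 16, hence Out. (12,4) — 12+4 = 16, hence Out. (4,6) — 4+6 = 10, hence Out. (15,11) — 15+11 = 26, hence In.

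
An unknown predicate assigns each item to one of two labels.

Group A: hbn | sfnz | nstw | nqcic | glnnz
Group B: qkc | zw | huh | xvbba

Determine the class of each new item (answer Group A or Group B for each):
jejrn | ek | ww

Group A, Group B, Group B

Checking candidate rules against both groups, what survives is: contains 'n'.
jejrn: has 'n', has this property → Group A.
ek: no 'n', doesn't qualify → Group B.
ww: no 'n', doesn't qualify → Group B.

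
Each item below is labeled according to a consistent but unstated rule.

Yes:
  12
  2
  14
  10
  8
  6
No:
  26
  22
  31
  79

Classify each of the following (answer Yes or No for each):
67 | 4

The rule appears to be: at most 14.

No, Yes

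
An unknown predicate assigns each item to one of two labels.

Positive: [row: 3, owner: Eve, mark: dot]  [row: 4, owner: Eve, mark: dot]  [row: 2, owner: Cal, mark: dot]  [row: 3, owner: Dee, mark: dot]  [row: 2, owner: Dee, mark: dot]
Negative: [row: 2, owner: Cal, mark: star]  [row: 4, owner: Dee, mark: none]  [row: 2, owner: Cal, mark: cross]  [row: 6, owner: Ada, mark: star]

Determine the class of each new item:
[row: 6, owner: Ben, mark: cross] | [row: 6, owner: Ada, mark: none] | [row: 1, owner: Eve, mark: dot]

One predicate separates the groups cleanly: mark is dot.
[row: 6, owner: Ben, mark: cross] → mark is cross → Negative.
[row: 6, owner: Ada, mark: none] → mark is none → Negative.
[row: 1, owner: Eve, mark: dot] → mark is dot → Positive.

Negative, Negative, Positive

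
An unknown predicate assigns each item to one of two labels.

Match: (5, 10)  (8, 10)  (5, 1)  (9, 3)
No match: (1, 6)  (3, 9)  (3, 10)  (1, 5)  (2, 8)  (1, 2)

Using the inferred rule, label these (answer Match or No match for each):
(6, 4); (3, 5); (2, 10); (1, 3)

Rule: first ≥ 5. This holds for each 'Match' example and fails for each 'No match' one.

Match, No match, No match, No match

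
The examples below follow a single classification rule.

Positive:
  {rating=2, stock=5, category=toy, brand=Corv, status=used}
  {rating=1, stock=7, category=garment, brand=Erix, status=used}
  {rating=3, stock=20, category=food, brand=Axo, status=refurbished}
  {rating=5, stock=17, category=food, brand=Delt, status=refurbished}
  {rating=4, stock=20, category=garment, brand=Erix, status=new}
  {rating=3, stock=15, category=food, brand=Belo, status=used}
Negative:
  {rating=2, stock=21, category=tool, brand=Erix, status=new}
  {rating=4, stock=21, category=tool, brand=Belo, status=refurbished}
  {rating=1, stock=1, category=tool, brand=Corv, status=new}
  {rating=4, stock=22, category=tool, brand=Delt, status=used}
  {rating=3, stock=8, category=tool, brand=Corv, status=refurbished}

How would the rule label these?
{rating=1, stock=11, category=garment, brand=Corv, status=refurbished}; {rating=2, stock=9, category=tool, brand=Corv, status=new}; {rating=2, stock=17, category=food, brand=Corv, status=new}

Positive, Negative, Positive

One predicate separates the groups cleanly: category is not tool.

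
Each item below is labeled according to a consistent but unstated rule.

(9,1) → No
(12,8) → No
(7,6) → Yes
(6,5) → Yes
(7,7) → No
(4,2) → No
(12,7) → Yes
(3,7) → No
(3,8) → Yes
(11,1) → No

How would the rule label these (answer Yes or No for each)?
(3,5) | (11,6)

The simplest hypothesis consistent with all the labels is: sum is odd.
(3,5): 3+5 = 8, does not pass → No. (11,6): 11+6 = 17, fits → Yes.

No, Yes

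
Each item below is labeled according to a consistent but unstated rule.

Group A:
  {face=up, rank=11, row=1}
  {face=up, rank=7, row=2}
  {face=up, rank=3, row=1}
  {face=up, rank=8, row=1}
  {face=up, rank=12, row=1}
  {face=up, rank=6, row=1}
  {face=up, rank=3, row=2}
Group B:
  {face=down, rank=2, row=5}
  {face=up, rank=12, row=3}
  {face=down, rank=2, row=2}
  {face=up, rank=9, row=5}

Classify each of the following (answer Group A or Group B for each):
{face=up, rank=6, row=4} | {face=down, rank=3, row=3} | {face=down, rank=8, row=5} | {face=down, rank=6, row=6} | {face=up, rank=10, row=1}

Group B, Group B, Group B, Group B, Group A

One predicate separates the groups cleanly: face is up AND row ≤ 2.
{face=up, rank=6, row=4} → face is up, row = 4 → Group B.
{face=down, rank=3, row=3} → face is down, row = 3 → Group B.
{face=down, rank=8, row=5} → face is down, row = 5 → Group B.
{face=down, rank=6, row=6} → face is down, row = 6 → Group B.
{face=up, rank=10, row=1} → face is up, row = 1 → Group A.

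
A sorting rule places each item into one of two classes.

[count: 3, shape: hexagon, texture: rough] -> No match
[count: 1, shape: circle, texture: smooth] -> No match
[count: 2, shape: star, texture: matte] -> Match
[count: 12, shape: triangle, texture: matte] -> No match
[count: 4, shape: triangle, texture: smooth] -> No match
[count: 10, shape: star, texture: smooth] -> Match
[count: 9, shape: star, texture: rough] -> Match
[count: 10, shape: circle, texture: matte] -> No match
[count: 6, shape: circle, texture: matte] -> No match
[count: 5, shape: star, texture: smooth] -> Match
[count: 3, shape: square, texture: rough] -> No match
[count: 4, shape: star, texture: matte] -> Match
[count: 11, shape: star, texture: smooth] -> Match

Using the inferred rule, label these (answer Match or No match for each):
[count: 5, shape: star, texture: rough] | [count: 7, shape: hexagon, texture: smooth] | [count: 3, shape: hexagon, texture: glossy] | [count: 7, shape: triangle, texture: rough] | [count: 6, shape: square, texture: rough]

Match, No match, No match, No match, No match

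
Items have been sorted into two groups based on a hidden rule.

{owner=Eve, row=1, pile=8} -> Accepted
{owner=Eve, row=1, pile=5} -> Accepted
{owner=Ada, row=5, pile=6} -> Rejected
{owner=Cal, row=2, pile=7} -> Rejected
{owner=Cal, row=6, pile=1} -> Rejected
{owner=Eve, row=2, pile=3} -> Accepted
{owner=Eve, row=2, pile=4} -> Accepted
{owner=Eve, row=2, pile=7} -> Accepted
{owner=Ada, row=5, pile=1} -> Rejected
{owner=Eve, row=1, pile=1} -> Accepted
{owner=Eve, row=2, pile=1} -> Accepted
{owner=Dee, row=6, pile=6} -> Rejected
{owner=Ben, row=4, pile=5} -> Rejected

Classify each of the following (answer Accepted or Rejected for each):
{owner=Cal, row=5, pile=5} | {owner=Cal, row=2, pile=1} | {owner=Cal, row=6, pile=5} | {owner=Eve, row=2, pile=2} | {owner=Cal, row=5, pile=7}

Rejected, Rejected, Rejected, Accepted, Rejected

Comparing the two groups points to one rule — owner is Eve.
Rejected: {owner=Cal, row=5, pile=5}, since owner is Cal. Rejected: {owner=Cal, row=2, pile=1}, since owner is Cal. Rejected: {owner=Cal, row=6, pile=5}, since owner is Cal. Accepted: {owner=Eve, row=2, pile=2}, since owner is Eve. Rejected: {owner=Cal, row=5, pile=7}, since owner is Cal.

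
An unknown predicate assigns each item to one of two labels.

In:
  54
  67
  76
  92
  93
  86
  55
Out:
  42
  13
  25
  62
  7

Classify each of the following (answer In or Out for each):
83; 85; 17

All 'In' examples share one property — digit sum ≥ 9 — and every 'Out' example lacks it.
83: digit sum 8+3 = 11, qualifies → In.
85: digit sum 8+5 = 13, qualifies → In.
17: digit sum 1+7 = 8, fails the rule → Out.

In, In, Out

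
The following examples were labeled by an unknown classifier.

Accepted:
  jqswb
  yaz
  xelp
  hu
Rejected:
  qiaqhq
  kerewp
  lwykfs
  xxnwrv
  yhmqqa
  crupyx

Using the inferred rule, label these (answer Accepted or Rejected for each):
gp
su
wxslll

Accepted, Accepted, Rejected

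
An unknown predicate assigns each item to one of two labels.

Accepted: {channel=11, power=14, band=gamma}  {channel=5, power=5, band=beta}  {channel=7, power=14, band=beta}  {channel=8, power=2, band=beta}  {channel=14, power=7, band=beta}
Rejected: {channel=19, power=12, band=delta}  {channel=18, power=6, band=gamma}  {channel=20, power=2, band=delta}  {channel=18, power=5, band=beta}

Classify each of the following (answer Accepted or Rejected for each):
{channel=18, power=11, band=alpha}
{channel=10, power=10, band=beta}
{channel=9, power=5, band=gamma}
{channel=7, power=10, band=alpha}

The distinguishing property — channel ≤ 14 — holds for all the 'Accepted' cases and none of the 'Rejected' cases.
Rejected: {channel=18, power=11, band=alpha}, since channel = 18.
Accepted: {channel=10, power=10, band=beta}, since channel = 10.
Accepted: {channel=9, power=5, band=gamma}, since channel = 9.
Accepted: {channel=7, power=10, band=alpha}, since channel = 7.

Rejected, Accepted, Accepted, Accepted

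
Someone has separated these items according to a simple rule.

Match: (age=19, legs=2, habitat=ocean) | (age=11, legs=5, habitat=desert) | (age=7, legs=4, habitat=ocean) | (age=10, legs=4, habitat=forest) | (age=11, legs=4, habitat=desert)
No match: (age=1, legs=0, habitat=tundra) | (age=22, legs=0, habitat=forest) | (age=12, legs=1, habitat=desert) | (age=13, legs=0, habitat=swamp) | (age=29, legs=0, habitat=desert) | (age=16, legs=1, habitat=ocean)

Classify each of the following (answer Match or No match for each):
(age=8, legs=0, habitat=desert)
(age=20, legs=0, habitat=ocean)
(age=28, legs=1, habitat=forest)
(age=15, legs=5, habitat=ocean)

No match, No match, No match, Match

One predicate separates the groups cleanly: legs ≥ 2.
(age=8, legs=0, habitat=desert) → legs = 0 → No match. (age=20, legs=0, habitat=ocean) → legs = 0 → No match. (age=28, legs=1, habitat=forest) → legs = 1 → No match. (age=15, legs=5, habitat=ocean) → legs = 5 → Match.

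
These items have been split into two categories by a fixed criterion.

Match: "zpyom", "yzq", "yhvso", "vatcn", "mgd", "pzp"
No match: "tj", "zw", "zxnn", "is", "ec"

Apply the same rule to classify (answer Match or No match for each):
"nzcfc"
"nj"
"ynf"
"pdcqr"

Match, No match, Match, Match

The pattern is that an item is 'Match' exactly when: odd length.
"nzcfc": Match (length 5).
"nj": No match (length 2).
"ynf": Match (length 3).
"pdcqr": Match (length 5).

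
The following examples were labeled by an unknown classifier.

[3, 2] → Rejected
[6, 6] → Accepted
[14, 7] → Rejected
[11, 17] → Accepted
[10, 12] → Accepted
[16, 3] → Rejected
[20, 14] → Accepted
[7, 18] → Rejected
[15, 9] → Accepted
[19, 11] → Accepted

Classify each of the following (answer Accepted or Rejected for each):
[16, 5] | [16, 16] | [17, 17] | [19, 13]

Checking candidate rules against both groups, what survives is: sum is even.
[16, 5] → 16+5 = 21 → Rejected.
[16, 16] → 16+16 = 32 → Accepted.
[17, 17] → 17+17 = 34 → Accepted.
[19, 13] → 19+13 = 32 → Accepted.

Rejected, Accepted, Accepted, Accepted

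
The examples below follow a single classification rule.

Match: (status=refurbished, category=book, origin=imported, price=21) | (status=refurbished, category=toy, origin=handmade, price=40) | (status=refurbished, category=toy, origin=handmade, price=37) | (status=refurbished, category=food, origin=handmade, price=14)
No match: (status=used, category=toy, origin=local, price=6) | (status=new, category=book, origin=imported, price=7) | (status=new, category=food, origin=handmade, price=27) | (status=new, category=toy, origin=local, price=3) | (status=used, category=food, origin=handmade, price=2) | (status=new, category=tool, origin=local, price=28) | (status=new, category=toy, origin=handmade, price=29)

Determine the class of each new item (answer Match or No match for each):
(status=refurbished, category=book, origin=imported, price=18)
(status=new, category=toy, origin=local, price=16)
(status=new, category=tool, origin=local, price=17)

Checking candidate rules against both groups, what survives is: status is refurbished.
(status=refurbished, category=book, origin=imported, price=18): status is refurbished, has this property → Match. (status=new, category=toy, origin=local, price=16): status is new, lacks this property → No match. (status=new, category=tool, origin=local, price=17): status is new, lacks this property → No match.

Match, No match, No match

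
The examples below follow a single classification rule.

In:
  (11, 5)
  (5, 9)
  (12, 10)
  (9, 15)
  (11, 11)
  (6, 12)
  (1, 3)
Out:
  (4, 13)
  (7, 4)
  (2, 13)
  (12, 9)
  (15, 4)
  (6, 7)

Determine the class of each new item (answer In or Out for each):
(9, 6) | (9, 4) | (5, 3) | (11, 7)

Out, Out, In, In

Checking candidate rules against both groups, what survives is: sum is even.
(9, 6): 9+6 = 15 — fails this test, so Out. (9, 4): 9+4 = 13 — fails this test, so Out. (5, 3): 5+3 = 8 — passes, so In. (11, 7): 11+7 = 18 — passes, so In.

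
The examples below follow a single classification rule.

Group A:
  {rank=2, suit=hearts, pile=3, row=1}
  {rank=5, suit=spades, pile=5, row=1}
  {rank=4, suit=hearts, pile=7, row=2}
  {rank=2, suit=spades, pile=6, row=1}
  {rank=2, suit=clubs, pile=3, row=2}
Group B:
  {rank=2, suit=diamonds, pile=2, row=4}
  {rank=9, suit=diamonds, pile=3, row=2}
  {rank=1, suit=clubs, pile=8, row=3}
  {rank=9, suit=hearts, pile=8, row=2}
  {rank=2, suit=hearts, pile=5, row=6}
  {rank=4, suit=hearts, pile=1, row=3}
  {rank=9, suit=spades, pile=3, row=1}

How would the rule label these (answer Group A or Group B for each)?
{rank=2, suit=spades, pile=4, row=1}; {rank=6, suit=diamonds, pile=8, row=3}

The classifier is using: rank ≤ 5 AND row ≤ 2.
{rank=2, suit=spades, pile=4, row=1}: rank = 2, row = 1 — qualifies, so Group A.
{rank=6, suit=diamonds, pile=8, row=3}: rank = 6, row = 3 — does not pass, so Group B.

Group A, Group B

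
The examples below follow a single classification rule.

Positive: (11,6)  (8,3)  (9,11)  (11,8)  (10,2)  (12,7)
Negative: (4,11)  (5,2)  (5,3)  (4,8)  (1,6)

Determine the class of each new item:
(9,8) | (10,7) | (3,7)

Positive, Positive, Negative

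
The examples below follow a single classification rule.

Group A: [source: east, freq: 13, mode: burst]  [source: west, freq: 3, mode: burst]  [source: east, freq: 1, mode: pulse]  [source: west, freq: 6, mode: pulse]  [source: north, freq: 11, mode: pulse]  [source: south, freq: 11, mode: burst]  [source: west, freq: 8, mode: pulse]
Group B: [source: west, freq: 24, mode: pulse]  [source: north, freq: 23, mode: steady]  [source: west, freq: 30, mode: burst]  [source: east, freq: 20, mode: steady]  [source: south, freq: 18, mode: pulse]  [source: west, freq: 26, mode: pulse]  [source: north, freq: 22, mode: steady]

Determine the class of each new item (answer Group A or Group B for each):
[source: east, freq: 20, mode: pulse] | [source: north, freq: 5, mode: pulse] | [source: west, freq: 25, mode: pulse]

Group B, Group A, Group B

Rule: freq ≤ 13. This holds for each 'Group A' example and fails for each 'Group B' one.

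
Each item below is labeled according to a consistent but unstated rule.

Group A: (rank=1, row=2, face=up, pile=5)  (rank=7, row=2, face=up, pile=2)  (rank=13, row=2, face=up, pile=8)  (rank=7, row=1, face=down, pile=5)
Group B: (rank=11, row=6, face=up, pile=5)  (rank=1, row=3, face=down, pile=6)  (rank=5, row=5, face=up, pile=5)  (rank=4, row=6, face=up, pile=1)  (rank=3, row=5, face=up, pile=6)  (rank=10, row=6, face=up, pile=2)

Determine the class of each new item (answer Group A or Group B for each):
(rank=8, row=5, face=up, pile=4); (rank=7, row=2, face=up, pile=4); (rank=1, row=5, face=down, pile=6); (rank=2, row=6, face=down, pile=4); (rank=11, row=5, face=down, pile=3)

Group B, Group A, Group B, Group B, Group B

The common property of the 'Group A' items is: row ≤ 2. No 'Group B' item has it.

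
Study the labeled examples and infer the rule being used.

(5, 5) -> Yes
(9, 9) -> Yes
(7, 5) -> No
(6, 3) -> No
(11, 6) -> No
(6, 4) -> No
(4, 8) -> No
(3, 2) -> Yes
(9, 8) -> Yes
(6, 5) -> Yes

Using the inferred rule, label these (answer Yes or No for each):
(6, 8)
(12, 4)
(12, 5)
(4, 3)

'Yes' ⟺ |first − second| ≤ 1.

No, No, No, Yes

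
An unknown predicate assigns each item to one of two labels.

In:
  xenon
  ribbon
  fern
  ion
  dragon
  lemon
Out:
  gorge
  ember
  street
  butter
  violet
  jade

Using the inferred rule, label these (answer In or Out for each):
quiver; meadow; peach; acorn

Out, Out, Out, In

The classifier is using: contains 'n'.
quiver — no 'n', hence Out.
meadow — no 'n', hence Out.
peach — no 'n', hence Out.
acorn — has 'n', hence In.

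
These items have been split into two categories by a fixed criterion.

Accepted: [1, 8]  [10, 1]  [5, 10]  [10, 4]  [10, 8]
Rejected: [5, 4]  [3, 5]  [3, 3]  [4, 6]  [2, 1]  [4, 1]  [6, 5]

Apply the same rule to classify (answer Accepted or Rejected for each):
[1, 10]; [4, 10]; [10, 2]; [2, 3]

Accepted, Accepted, Accepted, Rejected

The classifier is using: max ≥ 8.
[1, 10] — max 10, hence Accepted.
[4, 10] — max 10, hence Accepted.
[10, 2] — max 10, hence Accepted.
[2, 3] — max 3, hence Rejected.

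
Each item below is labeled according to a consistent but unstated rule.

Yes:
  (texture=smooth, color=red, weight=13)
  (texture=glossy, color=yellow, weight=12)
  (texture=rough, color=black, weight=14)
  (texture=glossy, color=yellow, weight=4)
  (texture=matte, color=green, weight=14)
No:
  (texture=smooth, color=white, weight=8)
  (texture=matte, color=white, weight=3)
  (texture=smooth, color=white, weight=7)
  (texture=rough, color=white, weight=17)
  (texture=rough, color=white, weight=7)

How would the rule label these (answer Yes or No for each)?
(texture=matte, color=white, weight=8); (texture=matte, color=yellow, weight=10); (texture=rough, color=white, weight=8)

A rule that fits every label: color is not white — true of each 'Yes' example, false of each 'No' one.

No, Yes, No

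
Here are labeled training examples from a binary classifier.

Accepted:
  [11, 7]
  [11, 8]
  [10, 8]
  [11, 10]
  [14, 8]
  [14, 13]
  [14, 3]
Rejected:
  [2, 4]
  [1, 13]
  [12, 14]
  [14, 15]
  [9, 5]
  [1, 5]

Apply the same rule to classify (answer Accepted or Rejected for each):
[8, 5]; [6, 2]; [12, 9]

All 'Accepted' examples share one property — first > second AND sum ≥ 17 — and every 'Rejected' example lacks it.
[8, 5]: Rejected (8 > 5, 8+5 = 13).
[6, 2]: Rejected (6 > 2, 6+2 = 8).
[12, 9]: Accepted (12 > 9, 12+9 = 21).

Rejected, Rejected, Accepted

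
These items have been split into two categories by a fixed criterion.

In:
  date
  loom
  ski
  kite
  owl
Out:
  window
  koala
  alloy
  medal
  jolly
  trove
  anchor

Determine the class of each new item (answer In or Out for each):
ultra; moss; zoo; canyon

Out, In, In, Out

The simplest hypothesis consistent with all the labels is: length ≤ 4.
Out: ultra, since length 5. In: moss, since length 4. In: zoo, since length 3. Out: canyon, since length 6.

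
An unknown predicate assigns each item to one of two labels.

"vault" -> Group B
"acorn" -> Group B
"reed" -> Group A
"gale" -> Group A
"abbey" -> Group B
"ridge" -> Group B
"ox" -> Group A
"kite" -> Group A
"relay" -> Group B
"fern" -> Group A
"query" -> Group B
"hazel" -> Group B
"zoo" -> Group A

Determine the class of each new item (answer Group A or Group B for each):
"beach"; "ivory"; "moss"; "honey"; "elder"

Every 'Group A' example satisfies: length ≤ 4. None of the 'Group B' examples do.
Group B: "beach", since length 5.
Group B: "ivory", since length 5.
Group A: "moss", since length 4.
Group B: "honey", since length 5.
Group B: "elder", since length 5.

Group B, Group B, Group A, Group B, Group B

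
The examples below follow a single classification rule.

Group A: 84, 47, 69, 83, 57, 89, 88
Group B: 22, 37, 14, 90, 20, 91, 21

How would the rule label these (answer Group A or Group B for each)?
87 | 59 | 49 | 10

Group A, Group A, Group A, Group B

The rule appears to be: digit sum ≥ 11.
87: digit sum 8+7 = 15, matches → Group A.
59: digit sum 5+9 = 14, matches → Group A.
49: digit sum 4+9 = 13, matches → Group A.
10: digit sum 1+0 = 1, does not satisfy this → Group B.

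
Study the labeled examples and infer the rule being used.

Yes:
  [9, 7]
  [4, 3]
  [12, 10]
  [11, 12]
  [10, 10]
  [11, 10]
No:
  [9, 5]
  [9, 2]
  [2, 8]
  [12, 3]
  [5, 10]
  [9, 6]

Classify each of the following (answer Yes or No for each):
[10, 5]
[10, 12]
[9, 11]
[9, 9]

No, Yes, Yes, Yes

The classifier is using: |first − second| ≤ 2.
[10, 5]: |10−5| = 5, does not satisfy this → No.
[10, 12]: |10−12| = 2, checks out → Yes.
[9, 11]: |9−11| = 2, checks out → Yes.
[9, 9]: |9−9| = 0, checks out → Yes.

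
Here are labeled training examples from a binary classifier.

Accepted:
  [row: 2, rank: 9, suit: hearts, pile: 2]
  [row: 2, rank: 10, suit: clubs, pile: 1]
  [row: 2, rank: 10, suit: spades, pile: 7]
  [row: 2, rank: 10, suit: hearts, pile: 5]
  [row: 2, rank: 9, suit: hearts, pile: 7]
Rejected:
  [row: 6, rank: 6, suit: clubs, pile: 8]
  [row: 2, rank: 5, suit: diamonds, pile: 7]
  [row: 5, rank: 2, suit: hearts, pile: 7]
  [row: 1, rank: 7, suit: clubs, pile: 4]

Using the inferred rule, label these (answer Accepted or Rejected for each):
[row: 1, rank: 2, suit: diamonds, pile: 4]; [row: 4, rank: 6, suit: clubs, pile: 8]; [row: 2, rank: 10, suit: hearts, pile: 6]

The simplest hypothesis consistent with all the labels is: rank ≥ 9.
Rejected: [row: 1, rank: 2, suit: diamonds, pile: 4], since rank = 2.
Rejected: [row: 4, rank: 6, suit: clubs, pile: 8], since rank = 6.
Accepted: [row: 2, rank: 10, suit: hearts, pile: 6], since rank = 10.

Rejected, Rejected, Accepted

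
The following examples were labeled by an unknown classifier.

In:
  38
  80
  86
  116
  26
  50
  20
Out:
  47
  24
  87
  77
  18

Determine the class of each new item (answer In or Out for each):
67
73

Out, Out

The simplest hypothesis consistent with all the labels is: ≡ 2 (mod 6).
67: 67 mod 6 = 1 — does not fit, so Out. 73: 73 mod 6 = 1 — does not fit, so Out.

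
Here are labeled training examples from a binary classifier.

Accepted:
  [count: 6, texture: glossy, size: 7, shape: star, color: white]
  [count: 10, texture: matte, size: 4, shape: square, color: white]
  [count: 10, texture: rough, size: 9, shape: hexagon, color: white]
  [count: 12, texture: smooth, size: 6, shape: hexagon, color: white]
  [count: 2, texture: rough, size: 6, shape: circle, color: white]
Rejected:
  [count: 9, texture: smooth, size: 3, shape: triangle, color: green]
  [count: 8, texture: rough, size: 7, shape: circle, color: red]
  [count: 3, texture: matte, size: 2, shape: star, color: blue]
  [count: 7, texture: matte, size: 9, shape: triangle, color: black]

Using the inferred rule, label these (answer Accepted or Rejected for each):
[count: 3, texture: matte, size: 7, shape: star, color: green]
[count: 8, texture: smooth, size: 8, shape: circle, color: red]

All 'Accepted' examples share one property — color is white — and every 'Rejected' example lacks it.

Rejected, Rejected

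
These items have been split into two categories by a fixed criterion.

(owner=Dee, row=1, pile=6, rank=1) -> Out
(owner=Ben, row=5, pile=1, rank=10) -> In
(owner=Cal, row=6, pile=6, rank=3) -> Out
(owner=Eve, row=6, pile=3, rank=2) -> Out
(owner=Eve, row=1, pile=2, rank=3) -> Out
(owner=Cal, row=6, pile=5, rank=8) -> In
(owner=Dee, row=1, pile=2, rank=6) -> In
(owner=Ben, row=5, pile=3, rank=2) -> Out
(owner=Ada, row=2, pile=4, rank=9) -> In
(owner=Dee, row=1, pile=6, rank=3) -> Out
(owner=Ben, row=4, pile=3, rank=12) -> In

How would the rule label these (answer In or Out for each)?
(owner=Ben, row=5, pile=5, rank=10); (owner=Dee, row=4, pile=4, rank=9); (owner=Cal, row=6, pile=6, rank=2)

A rule that fits every label: rank ≥ 6 — true of each 'In' example, false of each 'Out' one.

In, In, Out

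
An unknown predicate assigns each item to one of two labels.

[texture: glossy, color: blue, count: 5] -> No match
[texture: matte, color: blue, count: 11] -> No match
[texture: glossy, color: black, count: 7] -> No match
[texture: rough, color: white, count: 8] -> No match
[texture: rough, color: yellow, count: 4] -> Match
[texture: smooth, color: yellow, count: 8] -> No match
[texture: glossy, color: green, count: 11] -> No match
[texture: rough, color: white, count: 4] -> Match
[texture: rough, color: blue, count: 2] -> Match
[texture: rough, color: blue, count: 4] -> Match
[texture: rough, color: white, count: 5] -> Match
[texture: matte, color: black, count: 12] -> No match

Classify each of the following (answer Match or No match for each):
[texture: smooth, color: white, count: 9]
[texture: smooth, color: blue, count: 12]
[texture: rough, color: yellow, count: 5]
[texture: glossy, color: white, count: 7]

The simplest hypothesis consistent with all the labels is: texture is rough AND count ≤ 5.

No match, No match, Match, No match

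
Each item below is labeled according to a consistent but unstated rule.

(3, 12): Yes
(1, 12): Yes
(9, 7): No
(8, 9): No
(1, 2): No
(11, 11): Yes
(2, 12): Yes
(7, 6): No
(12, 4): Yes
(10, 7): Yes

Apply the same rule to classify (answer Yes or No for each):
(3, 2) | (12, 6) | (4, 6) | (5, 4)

No, Yes, No, No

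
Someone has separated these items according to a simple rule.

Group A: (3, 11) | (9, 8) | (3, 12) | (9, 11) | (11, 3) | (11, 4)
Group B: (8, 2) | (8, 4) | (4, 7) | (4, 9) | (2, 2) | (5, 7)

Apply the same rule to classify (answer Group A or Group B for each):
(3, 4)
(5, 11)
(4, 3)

The simplest hypothesis consistent with all the labels is: sum ≥ 14.

Group B, Group A, Group B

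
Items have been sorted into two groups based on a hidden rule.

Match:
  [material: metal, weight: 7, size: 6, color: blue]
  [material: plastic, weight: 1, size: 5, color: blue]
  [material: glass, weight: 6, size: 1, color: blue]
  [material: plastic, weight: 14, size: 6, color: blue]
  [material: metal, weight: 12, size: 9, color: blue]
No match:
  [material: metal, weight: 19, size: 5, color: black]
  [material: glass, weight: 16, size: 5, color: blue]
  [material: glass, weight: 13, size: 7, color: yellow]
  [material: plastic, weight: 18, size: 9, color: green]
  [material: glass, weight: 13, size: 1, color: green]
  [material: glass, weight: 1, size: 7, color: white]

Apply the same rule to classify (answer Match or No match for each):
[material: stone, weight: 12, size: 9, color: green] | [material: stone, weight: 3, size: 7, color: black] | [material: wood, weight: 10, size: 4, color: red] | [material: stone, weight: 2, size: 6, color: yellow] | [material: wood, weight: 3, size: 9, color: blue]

No match, No match, No match, No match, Match

The pattern is that an item is 'Match' exactly when: color is blue AND weight ≤ 14.
[material: stone, weight: 12, size: 9, color: green] → color is green, weight = 12 → No match. [material: stone, weight: 3, size: 7, color: black] → color is black, weight = 3 → No match. [material: wood, weight: 10, size: 4, color: red] → color is red, weight = 10 → No match. [material: stone, weight: 2, size: 6, color: yellow] → color is yellow, weight = 2 → No match. [material: wood, weight: 3, size: 9, color: blue] → color is blue, weight = 3 → Match.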